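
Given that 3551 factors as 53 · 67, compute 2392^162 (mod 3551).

Mod 53: 2392 ≡ 7; by Fermat, exponent reduces to 162 mod 52 = 6; 7^6 ≡ 42 (mod 53).
Mod 67: 2392 ≡ 47; by Fermat, exponent reduces to 162 mod 66 = 30; 47^30 ≡ 62 (mod 67).
Combine by CRT: x ≡ 42 (mod 53), x ≡ 62 (mod 67) ⇒ x ≡ 3010 (mod 3551).

3010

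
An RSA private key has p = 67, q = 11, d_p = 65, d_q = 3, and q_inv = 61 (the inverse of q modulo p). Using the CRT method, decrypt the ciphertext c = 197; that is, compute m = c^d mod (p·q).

318

m₁ = c^(d_p) mod p: c ≡ 63 (mod 67), and 63^65 mod 67 = 50.
m₂ = c^(d_q) mod q: c ≡ 10 (mod 11), and 10^3 mod 11 = 10.
h = q_inv·(m₁ − m₂) mod p = 61·(50 − 10) mod 67 = 28.
m = m₂ + h·q = 10 + 28·11 = 318.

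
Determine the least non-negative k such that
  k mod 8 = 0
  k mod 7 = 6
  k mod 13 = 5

720

Combine the congruences pairwise.
From k ≡ 0 (mod 8) write k = 0 + 8t. Substituting into k ≡ 6 (mod 7) gives 8t ≡ 6 (mod 7), and since 1⁻¹ ≡ 1 (mod 7), t ≡ 6. Hence k ≡ 0 + 8·6 = 48 (mod 56).
From k ≡ 48 (mod 56) write k = 48 + 56t. Substituting into k ≡ 5 (mod 13) gives 56t ≡ 9 (mod 13), and since 4⁻¹ ≡ 10 (mod 13), t ≡ 12. Hence k ≡ 48 + 56·12 = 720 (mod 728).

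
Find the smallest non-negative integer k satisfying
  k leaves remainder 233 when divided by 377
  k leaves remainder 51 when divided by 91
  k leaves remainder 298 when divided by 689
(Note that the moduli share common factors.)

gcd(377, 91) = 13 and 13 | (51 − 233), so the pair is consistent; merging gives k ≡ 233 (mod 2639), where 2639 = lcm(377, 91).
gcd(2639, 689) = 13 and 13 | (298 − 233), so the pair is consistent; merging gives k ≡ 60930 (mod 139867), where 139867 = lcm(2639, 689).
The solution is unique modulo lcm(377, 91, 689) = 139867.

60930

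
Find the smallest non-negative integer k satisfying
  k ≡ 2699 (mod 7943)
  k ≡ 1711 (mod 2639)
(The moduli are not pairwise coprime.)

gcd(7943, 2639) = 13 and 13 | (1711 − 2699), so the pair is consistent; merging gives k ≡ 1313294 (mod 1612429), where 1612429 = lcm(7943, 2639).
The solution is unique modulo lcm(7943, 2639) = 1612429.

1313294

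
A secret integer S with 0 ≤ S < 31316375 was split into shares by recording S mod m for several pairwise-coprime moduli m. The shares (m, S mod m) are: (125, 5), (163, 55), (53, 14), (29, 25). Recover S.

From S ≡ 5 (mod 125) write S = 5 + 125t. Substituting into S ≡ 55 (mod 163) gives 125t ≡ 50 (mod 163), and since 125⁻¹ ≡ 30 (mod 163), t ≡ 33. Hence S ≡ 5 + 125·33 = 4130 (mod 20375).
From S ≡ 4130 (mod 20375) write S = 4130 + 20375t. Substituting into S ≡ 14 (mod 53) gives 20375t ≡ 18 (mod 53), and since 23⁻¹ ≡ 30 (mod 53), t ≡ 10. Hence S ≡ 4130 + 20375·10 = 207880 (mod 1079875).
From S ≡ 207880 (mod 1079875) write S = 207880 + 1079875t. Substituting into S ≡ 25 (mod 29) gives 1079875t ≡ 17 (mod 29), and since 2⁻¹ ≡ 15 (mod 29), t ≡ 23. Hence S ≡ 207880 + 1079875·23 = 25045005 (mod 31316375).

25045005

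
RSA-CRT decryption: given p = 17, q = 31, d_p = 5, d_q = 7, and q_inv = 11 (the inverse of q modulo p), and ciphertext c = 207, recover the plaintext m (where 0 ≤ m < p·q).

73

m₁ = c^(d_p) mod p: c ≡ 3 (mod 17), and 3^5 mod 17 = 5.
m₂ = c^(d_q) mod q: c ≡ 21 (mod 31), and 21^7 mod 31 = 11.
h = q_inv·(m₁ − m₂) mod p = 11·(5 − 11) mod 17 = 2.
m = m₂ + h·q = 11 + 2·31 = 73.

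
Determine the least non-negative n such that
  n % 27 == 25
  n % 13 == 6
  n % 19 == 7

The moduli are pairwise coprime; M = 27·13·19 = 6669.
M/27 = 247; 247 ≡ 4 (mod 27); 4·7 ≡ 1, so inverse 7.
M/13 = 513; 513 ≡ 6 (mod 13); 6·11 ≡ 1, so inverse 11.
M/19 = 351; 351 ≡ 9 (mod 19); 9·17 ≡ 1, so inverse 17.
n ≡ 25·247·7 + 6·513·11 + 7·351·17 = 118852.
118852 mod 6669 = 5479.

5479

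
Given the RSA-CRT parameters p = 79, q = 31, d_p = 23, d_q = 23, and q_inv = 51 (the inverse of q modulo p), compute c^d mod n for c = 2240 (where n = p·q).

m₁ = c^(d_p) mod p: c ≡ 28 (mod 79), and 28^23 mod 79 = 53.
m₂ = c^(d_q) mod q: c ≡ 8 (mod 31), and 8^23 mod 31 = 16.
h = q_inv·(m₁ − m₂) mod p = 51·(53 − 16) mod 79 = 70.
m = m₂ + h·q = 16 + 70·31 = 2186.

2186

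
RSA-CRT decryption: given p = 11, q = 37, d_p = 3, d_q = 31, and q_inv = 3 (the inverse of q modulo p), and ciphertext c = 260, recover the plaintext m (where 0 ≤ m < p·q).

112

m₁ = c^(d_p) mod p: c ≡ 7 (mod 11), and 7^3 mod 11 = 2.
m₂ = c^(d_q) mod q: c ≡ 1 (mod 37), and 1^31 mod 37 = 1.
h = q_inv·(m₁ − m₂) mod p = 3·(2 − 1) mod 11 = 3.
m = m₂ + h·q = 1 + 3·37 = 112.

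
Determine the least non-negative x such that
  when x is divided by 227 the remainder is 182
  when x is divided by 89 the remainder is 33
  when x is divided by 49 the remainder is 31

394481

The moduli are pairwise coprime; N = 227·89·49 = 989947.
N/227 = 4361; 4361 ≡ 48 (mod 227); 48·175 ≡ 1, so inverse 175.
N/89 = 11123; 11123 ≡ 87 (mod 89); 87·44 ≡ 1, so inverse 44.
N/49 = 20203; 20203 ≡ 15 (mod 49); 15·36 ≡ 1, so inverse 36.
x ≡ 182·4361·175 + 33·11123·44 + 31·20203·36 = 177594994.
177594994 mod 989947 = 394481.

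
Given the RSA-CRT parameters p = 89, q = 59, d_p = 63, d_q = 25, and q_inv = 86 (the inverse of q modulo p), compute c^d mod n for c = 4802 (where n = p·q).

m₁ = c^(d_p) mod p: c ≡ 85 (mod 89), and 85^63 mod 89 = 57.
m₂ = c^(d_q) mod q: c ≡ 23 (mod 59), and 23^25 mod 59 = 44.
h = q_inv·(m₁ − m₂) mod p = 86·(57 − 44) mod 89 = 50.
m = m₂ + h·q = 44 + 50·59 = 2994.

2994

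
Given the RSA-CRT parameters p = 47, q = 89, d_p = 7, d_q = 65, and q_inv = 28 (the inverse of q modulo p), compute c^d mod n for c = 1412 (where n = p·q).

m₁ = c^(d_p) mod p: c ≡ 2 (mod 47), and 2^7 mod 47 = 34.
m₂ = c^(d_q) mod q: c ≡ 77 (mod 89), and 77^65 mod 89 = 77.
h = q_inv·(m₁ − m₂) mod p = 28·(34 − 77) mod 47 = 18.
m = m₂ + h·q = 77 + 18·89 = 1679.

1679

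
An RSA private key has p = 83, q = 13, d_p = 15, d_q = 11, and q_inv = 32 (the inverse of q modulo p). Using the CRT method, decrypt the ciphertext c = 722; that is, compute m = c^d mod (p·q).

80

m₁ = c^(d_p) mod p: c ≡ 58 (mod 83), and 58^15 mod 83 = 80.
m₂ = c^(d_q) mod q: c ≡ 7 (mod 13), and 7^11 mod 13 = 2.
h = q_inv·(m₁ − m₂) mod p = 32·(80 − 2) mod 83 = 6.
m = m₂ + h·q = 2 + 6·13 = 80.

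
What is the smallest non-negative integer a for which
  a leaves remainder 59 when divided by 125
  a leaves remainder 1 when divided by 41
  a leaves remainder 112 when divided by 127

68184

The moduli are pairwise coprime; N = 125·41·127 = 650875.
N/125 = 5207; 5207 ≡ 82 (mod 125); 82·93 ≡ 1, so inverse 93.
N/41 = 15875; 15875 ≡ 8 (mod 41); 8·36 ≡ 1, so inverse 36.
N/127 = 5125; 5125 ≡ 45 (mod 127); 45·48 ≡ 1, so inverse 48.
a ≡ 59·5207·93 + 1·15875·36 + 112·5125·48 = 56694309.
56694309 mod 650875 = 68184.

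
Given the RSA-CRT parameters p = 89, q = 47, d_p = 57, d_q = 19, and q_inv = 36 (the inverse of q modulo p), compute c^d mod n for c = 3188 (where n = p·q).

1524

m₁ = c^(d_p) mod p: c ≡ 73 (mod 89), and 73^57 mod 89 = 11.
m₂ = c^(d_q) mod q: c ≡ 39 (mod 47), and 39^19 mod 47 = 20.
h = q_inv·(m₁ − m₂) mod p = 36·(11 − 20) mod 89 = 32.
m = m₂ + h·q = 20 + 32·47 = 1524.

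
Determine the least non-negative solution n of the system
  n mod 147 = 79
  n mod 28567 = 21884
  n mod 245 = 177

421822

gcd(147, 28567) = 49 and 49 | (21884 − 79), so the pair is consistent; merging gives n ≡ 79018 (mod 85701), where 85701 = lcm(147, 28567).
gcd(85701, 245) = 49 and 49 | (177 − 79018), so the pair is consistent; merging gives n ≡ 421822 (mod 428505), where 428505 = lcm(85701, 245).
The solution is unique modulo lcm(147, 28567, 245) = 428505.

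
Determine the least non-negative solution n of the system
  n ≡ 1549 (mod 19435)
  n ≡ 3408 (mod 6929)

gcd(19435, 6929) = 169 and 169 | (3408 − 1549), so the pair is consistent; merging gives n ≡ 273639 (mod 796835), where 796835 = lcm(19435, 6929).
The solution is unique modulo lcm(19435, 6929) = 796835.

273639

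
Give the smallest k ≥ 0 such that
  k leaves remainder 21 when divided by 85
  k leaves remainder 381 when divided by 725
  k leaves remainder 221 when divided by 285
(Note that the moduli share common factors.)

gcd(85, 725) = 5 and 5 | (381 − 21), so the pair is consistent; merging gives k ≡ 6906 (mod 12325), where 12325 = lcm(85, 725).
gcd(12325, 285) = 5 and 5 | (221 − 6906), so the pair is consistent; merging gives k ≡ 586181 (mod 702525), where 702525 = lcm(12325, 285).
The solution is unique modulo lcm(85, 725, 285) = 702525.

586181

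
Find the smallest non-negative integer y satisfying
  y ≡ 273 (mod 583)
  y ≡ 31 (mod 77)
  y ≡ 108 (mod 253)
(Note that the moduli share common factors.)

gcd(583, 77) = 11 and 11 | (31 − 273), so the pair is consistent; merging gives y ≡ 3188 (mod 4081), where 4081 = lcm(583, 77).
gcd(4081, 253) = 11 and 11 | (108 − 3188), so the pair is consistent; merging gives y ≡ 60322 (mod 93863), where 93863 = lcm(4081, 253).
The solution is unique modulo lcm(583, 77, 253) = 93863.

60322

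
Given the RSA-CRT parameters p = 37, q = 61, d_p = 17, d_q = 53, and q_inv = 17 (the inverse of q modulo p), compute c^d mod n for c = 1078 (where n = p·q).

540

m₁ = c^(d_p) mod p: c ≡ 5 (mod 37), and 5^17 mod 37 = 22.
m₂ = c^(d_q) mod q: c ≡ 41 (mod 61), and 41^53 mod 61 = 52.
h = q_inv·(m₁ − m₂) mod p = 17·(22 − 52) mod 37 = 8.
m = m₂ + h·q = 52 + 8·61 = 540.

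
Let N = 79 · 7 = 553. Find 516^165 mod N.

258

Mod 79: 516 ≡ 42; by Fermat, exponent reduces to 165 mod 78 = 9; 42^9 ≡ 21 (mod 79).
Mod 7: 516 ≡ 5; by Fermat, exponent reduces to 165 mod 6 = 3; 5^3 ≡ 6 (mod 7).
Combine by CRT: x ≡ 21 (mod 79), x ≡ 6 (mod 7) ⇒ x ≡ 258 (mod 553).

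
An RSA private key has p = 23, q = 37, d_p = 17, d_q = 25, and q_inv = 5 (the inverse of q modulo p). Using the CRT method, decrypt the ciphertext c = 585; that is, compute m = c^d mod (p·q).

40

m₁ = c^(d_p) mod p: c ≡ 10 (mod 23), and 10^17 mod 23 = 17.
m₂ = c^(d_q) mod q: c ≡ 30 (mod 37), and 30^25 mod 37 = 3.
h = q_inv·(m₁ − m₂) mod p = 5·(17 − 3) mod 23 = 1.
m = m₂ + h·q = 3 + 1·37 = 40.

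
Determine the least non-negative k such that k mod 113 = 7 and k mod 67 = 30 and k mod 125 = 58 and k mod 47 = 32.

5144558

The moduli are pairwise coprime; N = 113·67·125·47 = 44479625.
N/113 = 393625; 393625 ≡ 46 (mod 113); 46·86 ≡ 1, so inverse 86.
N/67 = 663875; 663875 ≡ 39 (mod 67); 39·55 ≡ 1, so inverse 55.
N/125 = 355837; 355837 ≡ 87 (mod 125); 87·23 ≡ 1, so inverse 23.
N/47 = 946375; 946375 ≡ 30 (mod 47); 30·11 ≡ 1, so inverse 11.
k ≡ 7·393625·86 + 30·663875·55 + 58·355837·23 + 32·946375·11 = 2140166558.
2140166558 mod 44479625 = 5144558.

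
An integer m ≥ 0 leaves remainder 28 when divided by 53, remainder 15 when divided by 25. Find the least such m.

From m ≡ 28 (mod 53) write m = 28 + 53t. Substituting into m ≡ 15 (mod 25) gives 53t ≡ 12 (mod 25), and since 3⁻¹ ≡ 17 (mod 25), t ≡ 4. Hence m ≡ 28 + 53·4 = 240 (mod 1325).

240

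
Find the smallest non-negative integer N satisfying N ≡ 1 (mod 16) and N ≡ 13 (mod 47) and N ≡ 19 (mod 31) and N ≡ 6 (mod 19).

23889

From N ≡ 1 (mod 16) write N = 1 + 16t. Substituting into N ≡ 13 (mod 47) gives 16t ≡ 12 (mod 47), and since 16⁻¹ ≡ 3 (mod 47), t ≡ 36. Hence N ≡ 1 + 16·36 = 577 (mod 752).
From N ≡ 577 (mod 752) write N = 577 + 752t. Substituting into N ≡ 19 (mod 31) gives 752t ≡ 0 (mod 31), and since 8⁻¹ ≡ 4 (mod 31), t ≡ 0. Hence N ≡ 577 + 752·0 = 577 (mod 23312).
From N ≡ 577 (mod 23312) write N = 577 + 23312t. Substituting into N ≡ 6 (mod 19) gives 23312t ≡ 18 (mod 19), and since 18⁻¹ ≡ 18 (mod 19), t ≡ 1. Hence N ≡ 577 + 23312·1 = 23889 (mod 442928).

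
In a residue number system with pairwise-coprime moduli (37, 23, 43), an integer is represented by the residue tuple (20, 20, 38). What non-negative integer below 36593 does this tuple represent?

The moduli are pairwise coprime; N = 37·23·43 = 36593.
N/37 = 989; 989 ≡ 27 (mod 37); 27·11 ≡ 1, so inverse 11.
N/23 = 1591; 1591 ≡ 4 (mod 23); 4·6 ≡ 1, so inverse 6.
N/43 = 851; 851 ≡ 34 (mod 43); 34·19 ≡ 1, so inverse 19.
x ≡ 20·989·11 + 20·1591·6 + 38·851·19 = 1022922.
1022922 mod 36593 = 34911.

34911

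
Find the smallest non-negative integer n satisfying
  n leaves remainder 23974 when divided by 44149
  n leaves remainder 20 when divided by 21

gcd(44149, 21) = 7 and 7 | (20 − 23974), so the pair is consistent; merging gives n ≡ 68123 (mod 132447), where 132447 = lcm(44149, 21).
The solution is unique modulo lcm(44149, 21) = 132447.

68123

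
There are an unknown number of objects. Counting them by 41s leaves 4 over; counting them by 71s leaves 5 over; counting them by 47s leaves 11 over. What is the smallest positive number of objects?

70934

Combine the congruences pairwise.
From N ≡ 4 (mod 41) write N = 4 + 41t. Substituting into N ≡ 5 (mod 71) gives 41t ≡ 1 (mod 71), and since 41⁻¹ ≡ 26 (mod 71), t ≡ 26. Hence N ≡ 4 + 41·26 = 1070 (mod 2911).
From N ≡ 1070 (mod 2911) write N = 1070 + 2911t. Substituting into N ≡ 11 (mod 47) gives 2911t ≡ 22 (mod 47), and since 44⁻¹ ≡ 31 (mod 47), t ≡ 24. Hence N ≡ 1070 + 2911·24 = 70934 (mod 136817).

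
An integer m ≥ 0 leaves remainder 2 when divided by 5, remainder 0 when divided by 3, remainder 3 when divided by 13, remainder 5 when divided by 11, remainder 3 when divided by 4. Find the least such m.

From m ≡ 2 (mod 5) write m = 2 + 5t. Substituting into m ≡ 0 (mod 3) gives 5t ≡ 1 (mod 3), and since 2⁻¹ ≡ 2 (mod 3), t ≡ 2. Hence m ≡ 2 + 5·2 = 12 (mod 15).
From m ≡ 12 (mod 15) write m = 12 + 15t. Substituting into m ≡ 3 (mod 13) gives 15t ≡ 4 (mod 13), and since 2⁻¹ ≡ 7 (mod 13), t ≡ 2. Hence m ≡ 12 + 15·2 = 42 (mod 195).
From m ≡ 42 (mod 195) write m = 42 + 195t. Substituting into m ≡ 5 (mod 11) gives 195t ≡ 7 (mod 11), and since 8⁻¹ ≡ 7 (mod 11), t ≡ 5. Hence m ≡ 42 + 195·5 = 1017 (mod 2145).
From m ≡ 1017 (mod 2145) write m = 1017 + 2145t. Substituting into m ≡ 3 (mod 4) gives 2145t ≡ 2 (mod 4), and since 1⁻¹ ≡ 1 (mod 4), t ≡ 2. Hence m ≡ 1017 + 2145·2 = 5307 (mod 8580).

5307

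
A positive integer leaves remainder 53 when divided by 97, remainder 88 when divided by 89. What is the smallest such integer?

From x ≡ 53 (mod 97) write x = 53 + 97t. Substituting into x ≡ 88 (mod 89) gives 97t ≡ 35 (mod 89), and since 8⁻¹ ≡ 78 (mod 89), t ≡ 60. Hence x ≡ 53 + 97·60 = 5873 (mod 8633).

5873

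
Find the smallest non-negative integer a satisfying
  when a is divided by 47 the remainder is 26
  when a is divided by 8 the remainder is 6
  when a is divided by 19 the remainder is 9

From a ≡ 26 (mod 47) write a = 26 + 47t. Substituting into a ≡ 6 (mod 8) gives 47t ≡ 4 (mod 8), and since 7⁻¹ ≡ 7 (mod 8), t ≡ 4. Hence a ≡ 26 + 47·4 = 214 (mod 376).
From a ≡ 214 (mod 376) write a = 214 + 376t. Substituting into a ≡ 9 (mod 19) gives 376t ≡ 4 (mod 19), and since 15⁻¹ ≡ 14 (mod 19), t ≡ 18. Hence a ≡ 214 + 376·18 = 6982 (mod 7144).

6982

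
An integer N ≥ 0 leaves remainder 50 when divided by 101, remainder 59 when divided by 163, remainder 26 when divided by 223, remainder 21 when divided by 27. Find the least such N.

From N ≡ 50 (mod 101) write N = 50 + 101t. Substituting into N ≡ 59 (mod 163) gives 101t ≡ 9 (mod 163), and since 101⁻¹ ≡ 92 (mod 163), t ≡ 13. Hence N ≡ 50 + 101·13 = 1363 (mod 16463).
From N ≡ 1363 (mod 16463) write N = 1363 + 16463t. Substituting into N ≡ 26 (mod 223) gives 16463t ≡ 1 (mod 223), and since 184⁻¹ ≡ 40 (mod 223), t ≡ 40. Hence N ≡ 1363 + 16463·40 = 659883 (mod 3671249).
From N ≡ 659883 (mod 3671249) write N = 659883 + 3671249t. Substituting into N ≡ 21 (mod 27) gives 3671249t ≡ 18 (mod 27), and since 5⁻¹ ≡ 11 (mod 27), t ≡ 9. Hence N ≡ 659883 + 3671249·9 = 33701124 (mod 99123723).

33701124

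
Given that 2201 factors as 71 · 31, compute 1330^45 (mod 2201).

Mod 71: 1330 ≡ 52; 52^45 ≡ 34 (mod 71).
Mod 31: 1330 ≡ 28; by Fermat, exponent reduces to 45 mod 30 = 15; 28^15 ≡ 1 (mod 31).
Combine by CRT: x ≡ 34 (mod 71), x ≡ 1 (mod 31) ⇒ x ≡ 1241 (mod 2201).

1241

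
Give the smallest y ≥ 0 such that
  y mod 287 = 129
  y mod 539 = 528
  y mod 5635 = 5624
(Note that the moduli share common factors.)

1301674

gcd(287, 539) = 7 and 7 | (528 − 129), so the pair is consistent; merging gives y ≡ 19932 (mod 22099), where 22099 = lcm(287, 539).
gcd(22099, 5635) = 49 and 49 | (5624 − 19932), so the pair is consistent; merging gives y ≡ 1301674 (mod 2541385), where 2541385 = lcm(22099, 5635).
The solution is unique modulo lcm(287, 539, 5635) = 2541385.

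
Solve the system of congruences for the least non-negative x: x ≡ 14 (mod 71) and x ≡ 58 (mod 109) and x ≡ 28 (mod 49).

From x ≡ 14 (mod 71) write x = 14 + 71t. Substituting into x ≡ 58 (mod 109) gives 71t ≡ 44 (mod 109), and since 71⁻¹ ≡ 43 (mod 109), t ≡ 39. Hence x ≡ 14 + 71·39 = 2783 (mod 7739).
From x ≡ 2783 (mod 7739) write x = 2783 + 7739t. Substituting into x ≡ 28 (mod 49) gives 7739t ≡ 38 (mod 49), and since 46⁻¹ ≡ 16 (mod 49), t ≡ 20. Hence x ≡ 2783 + 7739·20 = 157563 (mod 379211).

157563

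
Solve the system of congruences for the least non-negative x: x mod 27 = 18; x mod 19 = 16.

396

From x ≡ 18 (mod 27) write x = 18 + 27t. Substituting into x ≡ 16 (mod 19) gives 27t ≡ 17 (mod 19), and since 8⁻¹ ≡ 12 (mod 19), t ≡ 14. Hence x ≡ 18 + 27·14 = 396 (mod 513).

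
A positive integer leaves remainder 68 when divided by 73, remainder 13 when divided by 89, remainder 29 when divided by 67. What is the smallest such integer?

From t ≡ 68 (mod 73) write t = 68 + 73s. Substituting into t ≡ 13 (mod 89) gives 73s ≡ 34 (mod 89), and since 73⁻¹ ≡ 50 (mod 89), s ≡ 9. Hence t ≡ 68 + 73·9 = 725 (mod 6497).
From t ≡ 725 (mod 6497) write t = 725 + 6497s. Substituting into t ≡ 29 (mod 67) gives 6497s ≡ 41 (mod 67), and since 65⁻¹ ≡ 33 (mod 67), s ≡ 13. Hence t ≡ 725 + 6497·13 = 85186 (mod 435299).

85186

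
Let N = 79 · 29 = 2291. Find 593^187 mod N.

Mod 79: 593 ≡ 40; by Fermat, exponent reduces to 187 mod 78 = 31; 40^31 ≡ 19 (mod 79).
Mod 29: 593 ≡ 13; by Fermat, exponent reduces to 187 mod 28 = 19; 13^19 ≡ 6 (mod 29).
Combine by CRT: x ≡ 19 (mod 79), x ≡ 6 (mod 29) ⇒ x ≡ 2152 (mod 2291).

2152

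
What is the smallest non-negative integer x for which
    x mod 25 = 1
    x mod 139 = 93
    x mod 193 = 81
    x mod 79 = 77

45000926

From x ≡ 1 (mod 25) write x = 1 + 25t. Substituting into x ≡ 93 (mod 139) gives 25t ≡ 92 (mod 139), and since 25⁻¹ ≡ 89 (mod 139), t ≡ 126. Hence x ≡ 1 + 25·126 = 3151 (mod 3475).
From x ≡ 3151 (mod 3475) write x = 3151 + 3475t. Substituting into x ≡ 81 (mod 193) gives 3475t ≡ 18 (mod 193), and since 1⁻¹ ≡ 1 (mod 193), t ≡ 18. Hence x ≡ 3151 + 3475·18 = 65701 (mod 670675).
From x ≡ 65701 (mod 670675) write x = 65701 + 670675t. Substituting into x ≡ 77 (mod 79) gives 670675t ≡ 25 (mod 79), and since 44⁻¹ ≡ 9 (mod 79), t ≡ 67. Hence x ≡ 65701 + 670675·67 = 45000926 (mod 52983325).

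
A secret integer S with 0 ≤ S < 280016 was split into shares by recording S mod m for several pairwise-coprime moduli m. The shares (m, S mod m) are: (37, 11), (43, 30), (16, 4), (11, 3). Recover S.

From S ≡ 11 (mod 37) write S = 11 + 37t. Substituting into S ≡ 30 (mod 43) gives 37t ≡ 19 (mod 43), and since 37⁻¹ ≡ 7 (mod 43), t ≡ 4. Hence S ≡ 11 + 37·4 = 159 (mod 1591).
From S ≡ 159 (mod 1591) write S = 159 + 1591t. Substituting into S ≡ 4 (mod 16) gives 1591t ≡ 5 (mod 16), and since 7⁻¹ ≡ 7 (mod 16), t ≡ 3. Hence S ≡ 159 + 1591·3 = 4932 (mod 25456).
From S ≡ 4932 (mod 25456) write S = 4932 + 25456t. Substituting into S ≡ 3 (mod 11) gives 25456t ≡ 10 (mod 11), and since 2⁻¹ ≡ 6 (mod 11), t ≡ 5. Hence S ≡ 4932 + 25456·5 = 132212 (mod 280016).

132212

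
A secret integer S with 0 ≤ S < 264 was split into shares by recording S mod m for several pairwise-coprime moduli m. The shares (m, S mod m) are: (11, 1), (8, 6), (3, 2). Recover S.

254

The moduli are pairwise coprime; N = 11·8·3 = 264.
N/11 = 24; 24 ≡ 2 (mod 11); 2·6 ≡ 1, so inverse 6.
N/8 = 33; 33 ≡ 1 (mod 8), inverse 1.
N/3 = 88; 88 ≡ 1 (mod 3), inverse 1.
S ≡ 1·24·6 + 6·33·1 + 2·88·1 = 518.
518 mod 264 = 254.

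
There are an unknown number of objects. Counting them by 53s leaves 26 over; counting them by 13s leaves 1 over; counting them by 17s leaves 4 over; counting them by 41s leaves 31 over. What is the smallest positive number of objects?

60711

The moduli are pairwise coprime; M = 53·13·17·41 = 480233.
M/53 = 9061; 9061 ≡ 51 (mod 53); 51·26 ≡ 1, so inverse 26.
M/13 = 36941; 36941 ≡ 8 (mod 13); 8·5 ≡ 1, so inverse 5.
M/17 = 28249; 28249 ≡ 12 (mod 17); 12·10 ≡ 1, so inverse 10.
M/41 = 11713; 11713 ≡ 28 (mod 41); 28·22 ≡ 1, so inverse 22.
N ≡ 26·9061·26 + 1·36941·5 + 4·28249·10 + 31·11713·22 = 15428167.
15428167 mod 480233 = 60711.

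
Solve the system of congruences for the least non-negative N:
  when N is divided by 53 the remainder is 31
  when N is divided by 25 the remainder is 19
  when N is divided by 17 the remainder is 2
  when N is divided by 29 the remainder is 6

275419

The moduli are pairwise coprime; M = 53·25·17·29 = 653225.
M/53 = 12325; 12325 ≡ 29 (mod 53); 29·11 ≡ 1, so inverse 11.
M/25 = 26129; 26129 ≡ 4 (mod 25); 4·19 ≡ 1, so inverse 19.
M/17 = 38425; 38425 ≡ 5 (mod 17); 5·7 ≡ 1, so inverse 7.
M/29 = 22525; 22525 ≡ 21 (mod 29); 21·18 ≡ 1, so inverse 18.
N ≡ 31·12325·11 + 19·26129·19 + 2·38425·7 + 6·22525·18 = 16606044.
16606044 mod 653225 = 275419.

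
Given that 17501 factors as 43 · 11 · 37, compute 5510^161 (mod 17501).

3046

Mod 43: 5510 ≡ 6; by Fermat, exponent reduces to 161 mod 42 = 35; 6^35 ≡ 36 (mod 43).
Mod 11: 5510 ≡ 10; by Fermat, exponent reduces to 161 mod 10 = 1; 10^1 ≡ 10 (mod 11).
Mod 37: 5510 ≡ 34; by Fermat, exponent reduces to 161 mod 36 = 17; 34^17 ≡ 12 (mod 37).
Combine by CRT: x ≡ 36 (mod 43), x ≡ 10 (mod 11), x ≡ 12 (mod 37) ⇒ x ≡ 3046 (mod 17501).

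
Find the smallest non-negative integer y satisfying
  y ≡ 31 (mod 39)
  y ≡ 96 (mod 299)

Combine the congruences pairwise.
gcd(39, 299) = 13 and 13 | (96 − 31), so the pair is consistent; merging gives y ≡ 694 (mod 897), where 897 = lcm(39, 299).
The solution is unique modulo lcm(39, 299) = 897.

694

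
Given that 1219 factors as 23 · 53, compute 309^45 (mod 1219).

10

Mod 23: 309 ≡ 10; by Fermat, exponent reduces to 45 mod 22 = 1; 10^1 ≡ 10 (mod 23).
Mod 53: 309 ≡ 44; 44^45 ≡ 10 (mod 53).
Combine by CRT: x ≡ 10 (mod 23), x ≡ 10 (mod 53) ⇒ x ≡ 10 (mod 1219).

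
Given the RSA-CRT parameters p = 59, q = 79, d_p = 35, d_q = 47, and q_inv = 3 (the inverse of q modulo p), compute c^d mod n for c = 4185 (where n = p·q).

3220

m₁ = c^(d_p) mod p: c ≡ 55 (mod 59), and 55^35 mod 59 = 34.
m₂ = c^(d_q) mod q: c ≡ 77 (mod 79), and 77^47 mod 79 = 60.
h = q_inv·(m₁ − m₂) mod p = 3·(34 − 60) mod 59 = 40.
m = m₂ + h·q = 60 + 40·79 = 3220.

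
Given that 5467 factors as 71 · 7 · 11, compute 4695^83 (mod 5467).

1389

Mod 71: 4695 ≡ 9; by Fermat, exponent reduces to 83 mod 70 = 13; 9^13 ≡ 40 (mod 71).
Mod 7: 4695 ≡ 5; by Fermat, exponent reduces to 83 mod 6 = 5; 5^5 ≡ 3 (mod 7).
Mod 11: 4695 ≡ 9; by Fermat, exponent reduces to 83 mod 10 = 3; 9^3 ≡ 3 (mod 11).
Combine by CRT: x ≡ 40 (mod 71), x ≡ 3 (mod 7), x ≡ 3 (mod 11) ⇒ x ≡ 1389 (mod 5467).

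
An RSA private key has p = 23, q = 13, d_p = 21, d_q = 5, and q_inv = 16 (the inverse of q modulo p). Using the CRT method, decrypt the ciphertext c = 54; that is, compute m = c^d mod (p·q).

m₁ = c^(d_p) mod p: c ≡ 8 (mod 23), and 8^21 mod 23 = 3.
m₂ = c^(d_q) mod q: c ≡ 2 (mod 13), and 2^5 mod 13 = 6.
h = q_inv·(m₁ − m₂) mod p = 16·(3 − 6) mod 23 = 21.
m = m₂ + h·q = 6 + 21·13 = 279.

279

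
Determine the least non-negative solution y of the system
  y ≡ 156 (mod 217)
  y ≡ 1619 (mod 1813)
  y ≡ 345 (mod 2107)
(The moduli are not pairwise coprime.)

gcd(217, 1813) = 7 and 7 | (1619 − 156), so the pair is consistent; merging gives y ≡ 23375 (mod 56203), where 56203 = lcm(217, 1813).
gcd(56203, 2107) = 49 and 49 | (345 − 23375), so the pair is consistent; merging gives y ≡ 529202 (mod 2416729), where 2416729 = lcm(56203, 2107).
The solution is unique modulo lcm(217, 1813, 2107) = 2416729.

529202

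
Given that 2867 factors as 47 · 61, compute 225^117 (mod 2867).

Mod 47: 225 ≡ 37; by Fermat, exponent reduces to 117 mod 46 = 25; 37^25 ≡ 6 (mod 47).
Mod 61: 225 ≡ 42; by Fermat, exponent reduces to 117 mod 60 = 57; 42^57 ≡ 9 (mod 61).
Combine by CRT: x ≡ 6 (mod 47), x ≡ 9 (mod 61) ⇒ x ≡ 1839 (mod 2867).

1839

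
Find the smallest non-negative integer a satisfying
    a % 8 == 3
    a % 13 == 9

35

From a ≡ 3 (mod 8) write a = 3 + 8t. Substituting into a ≡ 9 (mod 13) gives 8t ≡ 6 (mod 13), and since 8⁻¹ ≡ 5 (mod 13), t ≡ 4. Hence a ≡ 3 + 8·4 = 35 (mod 104).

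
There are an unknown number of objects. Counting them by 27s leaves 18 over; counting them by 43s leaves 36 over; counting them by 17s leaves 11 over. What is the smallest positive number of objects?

7389

Combine the congruences pairwise.
From N ≡ 18 (mod 27) write N = 18 + 27t. Substituting into N ≡ 36 (mod 43) gives 27t ≡ 18 (mod 43), and since 27⁻¹ ≡ 8 (mod 43), t ≡ 15. Hence N ≡ 18 + 27·15 = 423 (mod 1161).
From N ≡ 423 (mod 1161) write N = 423 + 1161t. Substituting into N ≡ 11 (mod 17) gives 1161t ≡ 13 (mod 17), and since 5⁻¹ ≡ 7 (mod 17), t ≡ 6. Hence N ≡ 423 + 1161·6 = 7389 (mod 19737).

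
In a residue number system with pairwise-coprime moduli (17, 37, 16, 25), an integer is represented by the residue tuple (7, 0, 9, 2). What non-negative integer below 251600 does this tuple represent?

The moduli are pairwise coprime; N = 17·37·16·25 = 251600.
N/17 = 14800; 14800 ≡ 10 (mod 17); 10·12 ≡ 1, so inverse 12.
N/37 = 6800; 6800 ≡ 29 (mod 37); 29·23 ≡ 1, so inverse 23.
N/16 = 15725; 15725 ≡ 13 (mod 16); 13·5 ≡ 1, so inverse 5.
N/25 = 10064; 10064 ≡ 14 (mod 25); 14·9 ≡ 1, so inverse 9.
x ≡ 7·14800·12 + 0·6800·23 + 9·15725·5 + 2·10064·9 = 2131977.
2131977 mod 251600 = 119177.

119177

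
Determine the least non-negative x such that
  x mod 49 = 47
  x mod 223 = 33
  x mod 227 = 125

The moduli are pairwise coprime; N = 49·223·227 = 2480429.
N/49 = 50621; 50621 ≡ 4 (mod 49); 4·37 ≡ 1, so inverse 37.
N/223 = 11123; 11123 ≡ 196 (mod 223); 196·33 ≡ 1, so inverse 33.
N/227 = 10927; 10927 ≡ 31 (mod 227); 31·22 ≡ 1, so inverse 22.
x ≡ 47·50621·37 + 33·11123·33 + 125·10927·22 = 130192116.
130192116 mod 2480429 = 1209808.

1209808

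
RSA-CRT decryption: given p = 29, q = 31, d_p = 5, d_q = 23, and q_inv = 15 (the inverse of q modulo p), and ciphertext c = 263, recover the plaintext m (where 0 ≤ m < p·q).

554

m₁ = c^(d_p) mod p: c ≡ 2 (mod 29), and 2^5 mod 29 = 3.
m₂ = c^(d_q) mod q: c ≡ 15 (mod 31), and 15^23 mod 31 = 27.
h = q_inv·(m₁ − m₂) mod p = 15·(3 − 27) mod 29 = 17.
m = m₂ + h·q = 27 + 17·31 = 554.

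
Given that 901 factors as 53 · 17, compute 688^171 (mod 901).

529

Mod 53: 688 ≡ 52; by Fermat, exponent reduces to 171 mod 52 = 15; 52^15 ≡ 52 (mod 53).
Mod 17: 688 ≡ 8; by Fermat, exponent reduces to 171 mod 16 = 11; 8^11 ≡ 2 (mod 17).
Combine by CRT: x ≡ 52 (mod 53), x ≡ 2 (mod 17) ⇒ x ≡ 529 (mod 901).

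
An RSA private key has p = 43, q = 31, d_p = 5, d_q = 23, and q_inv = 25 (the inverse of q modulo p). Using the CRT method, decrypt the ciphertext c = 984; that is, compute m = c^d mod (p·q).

m₁ = c^(d_p) mod p: c ≡ 38 (mod 43), and 38^5 mod 43 = 14.
m₂ = c^(d_q) mod q: c ≡ 23 (mod 31), and 23^23 mod 31 = 15.
h = q_inv·(m₁ − m₂) mod p = 25·(14 − 15) mod 43 = 18.
m = m₂ + h·q = 15 + 18·31 = 573.

573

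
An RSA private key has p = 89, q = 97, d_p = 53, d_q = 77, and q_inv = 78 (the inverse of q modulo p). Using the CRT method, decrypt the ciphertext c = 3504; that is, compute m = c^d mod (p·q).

7927

m₁ = c^(d_p) mod p: c ≡ 33 (mod 89), and 33^53 mod 89 = 6.
m₂ = c^(d_q) mod q: c ≡ 12 (mod 97), and 12^77 mod 97 = 70.
h = q_inv·(m₁ − m₂) mod p = 78·(6 − 70) mod 89 = 81.
m = m₂ + h·q = 70 + 81·97 = 7927.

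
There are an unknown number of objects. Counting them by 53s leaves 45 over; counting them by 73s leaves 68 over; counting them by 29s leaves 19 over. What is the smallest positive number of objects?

From N ≡ 45 (mod 53) write N = 45 + 53t. Substituting into N ≡ 68 (mod 73) gives 53t ≡ 23 (mod 73), and since 53⁻¹ ≡ 62 (mod 73), t ≡ 39. Hence N ≡ 45 + 53·39 = 2112 (mod 3869).
From N ≡ 2112 (mod 3869) write N = 2112 + 3869t. Substituting into N ≡ 19 (mod 29) gives 3869t ≡ 24 (mod 29), and since 12⁻¹ ≡ 17 (mod 29), t ≡ 2. Hence N ≡ 2112 + 3869·2 = 9850 (mod 112201).

9850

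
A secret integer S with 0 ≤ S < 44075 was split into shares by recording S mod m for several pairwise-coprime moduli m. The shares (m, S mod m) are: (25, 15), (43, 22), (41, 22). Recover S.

19415

From S ≡ 15 (mod 25) write S = 15 + 25t. Substituting into S ≡ 22 (mod 43) gives 25t ≡ 7 (mod 43), and since 25⁻¹ ≡ 31 (mod 43), t ≡ 2. Hence S ≡ 15 + 25·2 = 65 (mod 1075).
From S ≡ 65 (mod 1075) write S = 65 + 1075t. Substituting into S ≡ 22 (mod 41) gives 1075t ≡ 39 (mod 41), and since 9⁻¹ ≡ 32 (mod 41), t ≡ 18. Hence S ≡ 65 + 1075·18 = 19415 (mod 44075).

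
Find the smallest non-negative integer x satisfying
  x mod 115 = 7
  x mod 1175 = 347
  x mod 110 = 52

205972

gcd(115, 1175) = 5 and 5 | (347 − 7), so the pair is consistent; merging gives x ≡ 16797 (mod 27025), where 27025 = lcm(115, 1175).
gcd(27025, 110) = 5 and 5 | (52 − 16797), so the pair is consistent; merging gives x ≡ 205972 (mod 594550), where 594550 = lcm(27025, 110).
The solution is unique modulo lcm(115, 1175, 110) = 594550.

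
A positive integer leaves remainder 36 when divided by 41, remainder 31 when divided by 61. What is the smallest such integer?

1922

Combine the congruences pairwise.
From t ≡ 36 (mod 41) write t = 36 + 41s. Substituting into t ≡ 31 (mod 61) gives 41s ≡ 56 (mod 61), and since 41⁻¹ ≡ 3 (mod 61), s ≡ 46. Hence t ≡ 36 + 41·46 = 1922 (mod 2501).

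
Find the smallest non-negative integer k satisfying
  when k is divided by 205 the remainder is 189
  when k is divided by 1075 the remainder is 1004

Combine the congruences pairwise.
gcd(205, 1075) = 5 and 5 | (1004 − 189), so the pair is consistent; merging gives k ≡ 40779 (mod 44075), where 44075 = lcm(205, 1075).
The solution is unique modulo lcm(205, 1075) = 44075.

40779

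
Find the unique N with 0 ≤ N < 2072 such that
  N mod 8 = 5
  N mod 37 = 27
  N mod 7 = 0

From N ≡ 5 (mod 8) write N = 5 + 8t. Substituting into N ≡ 27 (mod 37) gives 8t ≡ 22 (mod 37), and since 8⁻¹ ≡ 14 (mod 37), t ≡ 12. Hence N ≡ 5 + 8·12 = 101 (mod 296).
From N ≡ 101 (mod 296) write N = 101 + 296t. Substituting into N ≡ 0 (mod 7) gives 296t ≡ 4 (mod 7), and since 2⁻¹ ≡ 4 (mod 7), t ≡ 2. Hence N ≡ 101 + 296·2 = 693 (mod 2072).

693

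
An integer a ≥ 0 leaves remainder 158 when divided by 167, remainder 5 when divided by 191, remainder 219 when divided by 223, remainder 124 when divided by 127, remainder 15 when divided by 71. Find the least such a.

The moduli are pairwise coprime; N = 167·191·223·127·71 = 64138200527.
N/167 = 384061081; 384061081 ≡ 159 (mod 167); 159·146 ≡ 1, so inverse 146.
N/191 = 335802097; 335802097 ≡ 31 (mod 191); 31·37 ≡ 1, so inverse 37.
N/223 = 287615249; 287615249 ≡ 107 (mod 223); 107·198 ≡ 1, so inverse 198.
N/127 = 505025201; 505025201 ≡ 49 (mod 127); 49·70 ≡ 1, so inverse 70.
N/71 = 903354937; 903354937 ≡ 69 (mod 71); 69·35 ≡ 1, so inverse 35.
a ≡ 158·384061081·146 + 5·335802097·37 + 219·287615249·198 + 124·505025201·70 + 15·903354937·35 = 26251096918196.
26251096918196 mod 64138200527 = 18572902653.

18572902653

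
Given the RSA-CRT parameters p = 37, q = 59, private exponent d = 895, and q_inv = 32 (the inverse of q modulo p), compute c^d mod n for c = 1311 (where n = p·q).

342

d_p = d mod (p−1) = 895 mod 36 = 31; d_q = d mod (q−1) = 25.
m₁ = c^(d_p) mod p: c ≡ 16 (mod 37), and 16^31 mod 37 = 9.
m₂ = c^(d_q) mod q: c ≡ 13 (mod 59), and 13^25 mod 59 = 47.
h = q_inv·(m₁ − m₂) mod p = 32·(9 − 47) mod 37 = 5.
m = m₂ + h·q = 47 + 5·59 = 342.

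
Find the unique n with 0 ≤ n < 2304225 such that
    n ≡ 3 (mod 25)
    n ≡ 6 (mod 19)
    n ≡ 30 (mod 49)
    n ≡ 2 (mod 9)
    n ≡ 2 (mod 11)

1113653

The moduli are pairwise coprime; M = 25·19·49·9·11 = 2304225.
M/25 = 92169; 92169 ≡ 19 (mod 25); 19·4 ≡ 1, so inverse 4.
M/19 = 121275; 121275 ≡ 17 (mod 19); 17·9 ≡ 1, so inverse 9.
M/49 = 47025; 47025 ≡ 34 (mod 49); 34·13 ≡ 1, so inverse 13.
M/9 = 256025; 256025 ≡ 2 (mod 9); 2·5 ≡ 1, so inverse 5.
M/11 = 209475; 209475 ≡ 2 (mod 11); 2·6 ≡ 1, so inverse 6.
n ≡ 3·92169·4 + 6·121275·9 + 30·47025·13 + 2·256025·5 + 2·209475·6 = 31068578.
31068578 mod 2304225 = 1113653.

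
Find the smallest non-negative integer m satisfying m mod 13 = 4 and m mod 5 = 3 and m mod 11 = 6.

303

Combine the congruences pairwise.
From m ≡ 4 (mod 13) write m = 4 + 13t. Substituting into m ≡ 3 (mod 5) gives 13t ≡ 4 (mod 5), and since 3⁻¹ ≡ 2 (mod 5), t ≡ 3. Hence m ≡ 4 + 13·3 = 43 (mod 65).
From m ≡ 43 (mod 65) write m = 43 + 65t. Substituting into m ≡ 6 (mod 11) gives 65t ≡ 7 (mod 11), and since 10⁻¹ ≡ 10 (mod 11), t ≡ 4. Hence m ≡ 43 + 65·4 = 303 (mod 715).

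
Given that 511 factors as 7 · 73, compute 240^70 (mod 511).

268

Mod 7: 240 ≡ 2; by Fermat, exponent reduces to 70 mod 6 = 4; 2^4 ≡ 2 (mod 7).
Mod 73: 240 ≡ 21; 21^70 ≡ 49 (mod 73).
Combine by CRT: x ≡ 2 (mod 7), x ≡ 49 (mod 73) ⇒ x ≡ 268 (mod 511).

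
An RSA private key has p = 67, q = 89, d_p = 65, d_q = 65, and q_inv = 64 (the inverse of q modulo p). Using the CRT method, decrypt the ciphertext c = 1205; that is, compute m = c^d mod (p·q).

m₁ = c^(d_p) mod p: c ≡ 66 (mod 67), and 66^65 mod 67 = 66.
m₂ = c^(d_q) mod q: c ≡ 48 (mod 89), and 48^65 mod 89 = 3.
h = q_inv·(m₁ − m₂) mod p = 64·(66 − 3) mod 67 = 12.
m = m₂ + h·q = 3 + 12·89 = 1071.

1071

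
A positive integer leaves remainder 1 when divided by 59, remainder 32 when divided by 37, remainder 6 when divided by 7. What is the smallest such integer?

Combine the congruences pairwise.
From a ≡ 1 (mod 59) write a = 1 + 59t. Substituting into a ≡ 32 (mod 37) gives 59t ≡ 31 (mod 37), and since 22⁻¹ ≡ 32 (mod 37), t ≡ 30. Hence a ≡ 1 + 59·30 = 1771 (mod 2183).
From a ≡ 1771 (mod 2183) write a = 1771 + 2183t. Substituting into a ≡ 6 (mod 7) gives 2183t ≡ 6 (mod 7), and since 6⁻¹ ≡ 6 (mod 7), t ≡ 1. Hence a ≡ 1771 + 2183·1 = 3954 (mod 15281).

3954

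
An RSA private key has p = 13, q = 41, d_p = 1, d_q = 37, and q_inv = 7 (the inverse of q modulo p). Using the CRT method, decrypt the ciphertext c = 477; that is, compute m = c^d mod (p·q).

m₁ = c^(d_p) mod p: c ≡ 9 (mod 13), and 9^1 mod 13 = 9.
m₂ = c^(d_q) mod q: c ≡ 26 (mod 41), and 26^37 mod 41 = 22.
h = q_inv·(m₁ − m₂) mod p = 7·(9 − 22) mod 13 = 0.
m = m₂ + h·q = 22 + 0·41 = 22.

22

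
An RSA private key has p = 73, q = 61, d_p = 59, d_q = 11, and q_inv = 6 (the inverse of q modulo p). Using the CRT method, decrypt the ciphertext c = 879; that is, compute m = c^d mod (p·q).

m₁ = c^(d_p) mod p: c ≡ 3 (mod 73), and 3^59 mod 73 = 49.
m₂ = c^(d_q) mod q: c ≡ 25 (mod 61), and 25^11 mod 61 = 16.
h = q_inv·(m₁ − m₂) mod p = 6·(49 − 16) mod 73 = 52.
m = m₂ + h·q = 16 + 52·61 = 3188.

3188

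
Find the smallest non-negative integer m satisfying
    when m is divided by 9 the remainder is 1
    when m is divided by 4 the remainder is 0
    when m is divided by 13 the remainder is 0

From m ≡ 1 (mod 9) write m = 1 + 9t. Substituting into m ≡ 0 (mod 4) gives 9t ≡ 3 (mod 4), and since 1⁻¹ ≡ 1 (mod 4), t ≡ 3. Hence m ≡ 1 + 9·3 = 28 (mod 36).
From m ≡ 28 (mod 36) write m = 28 + 36t. Substituting into m ≡ 0 (mod 13) gives 36t ≡ 11 (mod 13), and since 10⁻¹ ≡ 4 (mod 13), t ≡ 5. Hence m ≡ 28 + 36·5 = 208 (mod 468).

208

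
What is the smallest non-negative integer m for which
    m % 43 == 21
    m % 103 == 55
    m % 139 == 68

208012

From m ≡ 21 (mod 43) write m = 21 + 43t. Substituting into m ≡ 55 (mod 103) gives 43t ≡ 34 (mod 103), and since 43⁻¹ ≡ 12 (mod 103), t ≡ 99. Hence m ≡ 21 + 43·99 = 4278 (mod 4429).
From m ≡ 4278 (mod 4429) write m = 4278 + 4429t. Substituting into m ≡ 68 (mod 139) gives 4429t ≡ 99 (mod 139), and since 120⁻¹ ≡ 117 (mod 139), t ≡ 46. Hence m ≡ 4278 + 4429·46 = 208012 (mod 615631).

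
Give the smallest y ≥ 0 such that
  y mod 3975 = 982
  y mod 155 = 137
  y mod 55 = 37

1193482

Combine the congruences pairwise.
gcd(3975, 155) = 5 and 5 | (137 − 982), so the pair is consistent; merging gives y ≡ 84457 (mod 123225), where 123225 = lcm(3975, 155).
gcd(123225, 55) = 5 and 5 | (37 − 84457), so the pair is consistent; merging gives y ≡ 1193482 (mod 1355475), where 1355475 = lcm(123225, 55).
The solution is unique modulo lcm(3975, 155, 55) = 1355475.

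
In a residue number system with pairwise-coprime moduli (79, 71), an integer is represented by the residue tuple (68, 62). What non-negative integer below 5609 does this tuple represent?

Combine the congruences pairwise.
From x ≡ 68 (mod 79) write x = 68 + 79t. Substituting into x ≡ 62 (mod 71) gives 79t ≡ 65 (mod 71), and since 8⁻¹ ≡ 9 (mod 71), t ≡ 17. Hence x ≡ 68 + 79·17 = 1411 (mod 5609).

1411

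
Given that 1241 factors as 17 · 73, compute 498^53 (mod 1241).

Mod 17: 498 ≡ 5; by Fermat, exponent reduces to 53 mod 16 = 5; 5^5 ≡ 14 (mod 17).
Mod 73: 498 ≡ 60; 60^53 ≡ 26 (mod 73).
Combine by CRT: x ≡ 14 (mod 17), x ≡ 26 (mod 73) ⇒ x ≡ 99 (mod 1241).

99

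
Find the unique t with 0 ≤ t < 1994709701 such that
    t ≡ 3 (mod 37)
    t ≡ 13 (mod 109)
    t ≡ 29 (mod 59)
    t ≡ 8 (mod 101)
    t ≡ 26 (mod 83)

Combine the congruences pairwise.
From t ≡ 3 (mod 37) write t = 3 + 37s. Substituting into t ≡ 13 (mod 109) gives 37s ≡ 10 (mod 109), and since 37⁻¹ ≡ 56 (mod 109), s ≡ 15. Hence t ≡ 3 + 37·15 = 558 (mod 4033).
From t ≡ 558 (mod 4033) write t = 558 + 4033s. Substituting into t ≡ 29 (mod 59) gives 4033s ≡ 2 (mod 59), and since 21⁻¹ ≡ 45 (mod 59), s ≡ 31. Hence t ≡ 558 + 4033·31 = 125581 (mod 237947).
From t ≡ 125581 (mod 237947) write t = 125581 + 237947s. Substituting into t ≡ 8 (mod 101) gives 237947s ≡ 71 (mod 101), and since 92⁻¹ ≡ 56 (mod 101), s ≡ 37. Hence t ≡ 125581 + 237947·37 = 8929620 (mod 24032647).
From t ≡ 8929620 (mod 24032647) write t = 8929620 + 24032647s. Substituting into t ≡ 26 (mod 83) gives 24032647s ≡ 44 (mod 83), and since 80⁻¹ ≡ 55 (mod 83), s ≡ 13. Hence t ≡ 8929620 + 24032647·13 = 321354031 (mod 1994709701).

321354031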